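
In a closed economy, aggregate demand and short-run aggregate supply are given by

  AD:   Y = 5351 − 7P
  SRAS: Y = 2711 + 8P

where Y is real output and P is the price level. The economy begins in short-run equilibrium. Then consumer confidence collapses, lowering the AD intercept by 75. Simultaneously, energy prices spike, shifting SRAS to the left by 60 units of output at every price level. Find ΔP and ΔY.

ΔP = -1, ΔY = -68

After both shocks: AD is Y = 5276 − 7P and SRAS is Y = 2651 + 8P.
Setting them equal: 2625 = 15P, so P = 175.
Y = 5276 − 7·175 = 4051.
Initially P = 176, Y = 4119, so ΔP = -1 and ΔY = -68.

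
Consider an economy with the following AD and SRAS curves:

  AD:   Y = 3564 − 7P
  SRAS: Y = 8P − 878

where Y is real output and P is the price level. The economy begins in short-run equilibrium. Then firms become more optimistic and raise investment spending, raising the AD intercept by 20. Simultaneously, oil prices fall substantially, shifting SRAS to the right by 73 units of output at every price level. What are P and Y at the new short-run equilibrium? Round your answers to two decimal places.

P = 292.60, Y = 1535.80

After both shocks: AD is Y = 3584 − 7P and SRAS is Y = 8P − 805.
Setting them equal: 4389 = 15P, so P = 292.60.
Substituting into AD, Y = 1535.80.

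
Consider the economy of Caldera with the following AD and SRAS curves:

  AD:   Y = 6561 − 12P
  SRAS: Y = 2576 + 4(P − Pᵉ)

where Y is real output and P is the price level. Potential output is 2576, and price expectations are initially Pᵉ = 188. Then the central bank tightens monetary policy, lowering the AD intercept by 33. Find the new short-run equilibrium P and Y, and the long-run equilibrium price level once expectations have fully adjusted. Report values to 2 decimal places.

AD shifts left: new AD is Y = 6528 − 12P. With Pᵉ = 188, SRAS is Y = 1824 + 4P.
Short run: 6528 − 12P = 1824 + 4P gives 4704 = 16P, so P = 294.00 and Y = 6528 − 12P = 3000.00.
Y = 3000.00 is above potential 2576; expectations adjust and SRAS shifts left until Y = 2576.
Long run: on the new AD curve, 2576 = 6528 − 12P gives P = 329.33.

Short run: P = 294.00, Y = 3000.00. Long run: P = 329.33.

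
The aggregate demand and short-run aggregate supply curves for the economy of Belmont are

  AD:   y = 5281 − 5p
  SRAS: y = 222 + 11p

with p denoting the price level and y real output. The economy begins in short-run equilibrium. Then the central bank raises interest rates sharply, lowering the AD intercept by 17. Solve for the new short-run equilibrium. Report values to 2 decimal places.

This is a negative demand shock: AD shifts left.
New AD: y = 5264 − 5p.
Set AD = SRAS: 5264 − 5p = 222 + 11p, so 5042 = 16p and p = 315.13.
Substituting into AD, y = 3688.38.

p = 315.13, y = 3688.38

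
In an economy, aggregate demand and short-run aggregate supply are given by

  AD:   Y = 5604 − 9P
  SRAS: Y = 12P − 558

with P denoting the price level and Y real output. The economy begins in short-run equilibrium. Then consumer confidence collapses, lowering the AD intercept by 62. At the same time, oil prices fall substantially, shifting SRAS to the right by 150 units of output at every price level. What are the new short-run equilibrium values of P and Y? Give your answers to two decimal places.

After both shocks: AD is Y = 5542 − 9P and SRAS is Y = 12P − 408.
Setting them equal: 5950 = 21P, so P = 283.33.
Substituting into AD, Y = 2992.00.

P = 283.33, Y = 2992.00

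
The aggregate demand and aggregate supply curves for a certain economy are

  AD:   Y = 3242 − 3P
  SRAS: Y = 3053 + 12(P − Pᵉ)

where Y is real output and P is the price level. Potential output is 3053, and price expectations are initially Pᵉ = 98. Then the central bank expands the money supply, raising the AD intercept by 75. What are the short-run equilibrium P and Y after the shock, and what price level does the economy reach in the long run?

AD shifts right: new AD is Y = 3317 − 3P. With Pᵉ = 98, SRAS is Y = 1877 + 12P.
Short run: 3317 − 3P = 1877 + 12P gives 1440 = 15P, so P = 96 and Y = 3317 − 3·96 = 3029.
Y = 3029 is below potential 3053; expectations adjust and SRAS shifts right until Y = 3053.
Long run: on the new AD curve, 3053 = 3317 − 3P gives P = 88.

Short run: P = 96, Y = 3029. Long run: P = 88.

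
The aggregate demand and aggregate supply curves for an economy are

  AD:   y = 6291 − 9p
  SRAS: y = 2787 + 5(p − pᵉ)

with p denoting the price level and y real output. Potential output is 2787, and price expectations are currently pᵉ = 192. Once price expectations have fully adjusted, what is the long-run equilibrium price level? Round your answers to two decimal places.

Long-run p = 389.33

Short run: with pᵉ = 192, SRAS is y = 1827 + 5p. Setting AD = SRAS gives 4464 = 14p, so p = 318.86 and y = 6291 − 9p = 3421.29.
Output 3421.29 is above potential 2787, so over time expected prices rise and SRAS shifts left until y returns to 2787.
Long run: y = 2787 on the AD curve gives 2787 = 6291 − 9p, so p = 389.33.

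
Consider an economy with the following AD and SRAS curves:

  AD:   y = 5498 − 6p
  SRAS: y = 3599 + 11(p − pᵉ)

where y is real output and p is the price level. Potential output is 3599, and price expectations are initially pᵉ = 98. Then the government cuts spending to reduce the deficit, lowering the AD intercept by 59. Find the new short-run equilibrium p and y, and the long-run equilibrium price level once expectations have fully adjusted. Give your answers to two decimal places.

AD shifts left: new AD is y = 5439 − 6p. With pᵉ = 98, SRAS is y = 2521 + 11p.
Short run: 5439 − 6p = 2521 + 11p gives 2918 = 17p, so p = 171.65 and y = 5439 − 6p = 4409.12.
y = 4409.12 is above potential 3599; expectations adjust and SRAS shifts left until y = 3599.
Long run: on the new AD curve, 3599 = 5439 − 6p gives p = 306.67.

Short run: p = 171.65, y = 4409.12. Long run: p = 306.67.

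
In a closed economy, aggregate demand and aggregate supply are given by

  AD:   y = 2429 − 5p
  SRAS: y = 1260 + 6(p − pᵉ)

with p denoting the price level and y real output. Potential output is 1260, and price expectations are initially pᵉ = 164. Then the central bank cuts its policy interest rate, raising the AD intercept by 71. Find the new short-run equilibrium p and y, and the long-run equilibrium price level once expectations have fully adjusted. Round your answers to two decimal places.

AD shifts right: new AD is y = 2500 − 5p. With pᵉ = 164, SRAS is y = 276 + 6p.
Short run: 2500 − 5p = 276 + 6p gives 2224 = 11p, so p = 202.18 and y = 2500 − 5p = 1489.09.
y = 1489.09 is above potential 1260; expectations adjust and SRAS shifts left until y = 1260.
Long run: on the new AD curve, 1260 = 2500 − 5p gives p = 248.00.

Short run: p = 202.18, y = 1489.09. Long run: p = 248.00.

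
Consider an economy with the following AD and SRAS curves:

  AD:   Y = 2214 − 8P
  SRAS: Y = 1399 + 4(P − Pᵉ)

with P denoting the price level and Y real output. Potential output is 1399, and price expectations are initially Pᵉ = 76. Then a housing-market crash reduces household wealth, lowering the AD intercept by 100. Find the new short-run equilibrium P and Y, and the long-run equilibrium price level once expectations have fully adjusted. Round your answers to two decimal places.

Short run: P = 84.92, Y = 1434.67. Long run: P = 89.38.

AD shifts left: new AD is Y = 2114 − 8P. With Pᵉ = 76, SRAS is Y = 1095 + 4P.
Short run: 2114 − 8P = 1095 + 4P gives 1019 = 12P, so P = 84.92 and Y = 2114 − 8P = 1434.67.
Y = 1434.67 is above potential 1399; expectations adjust and SRAS shifts left until Y = 1399.
Long run: on the new AD curve, 1399 = 2114 − 8P gives P = 89.38.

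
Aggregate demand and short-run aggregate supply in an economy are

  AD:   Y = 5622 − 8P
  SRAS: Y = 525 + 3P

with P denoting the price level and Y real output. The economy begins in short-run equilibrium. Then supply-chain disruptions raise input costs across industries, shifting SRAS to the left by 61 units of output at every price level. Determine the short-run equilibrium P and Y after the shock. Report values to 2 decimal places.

P = 468.91, Y = 1870.73

This is a negative supply shock: SRAS shifts left.
New SRAS: Y = 464 + 3P.
Set AD = SRAS: 5622 − 8P = 464 + 3P, so 5158 = 11P and P = 468.91.
Substituting into AD, Y = 1870.73.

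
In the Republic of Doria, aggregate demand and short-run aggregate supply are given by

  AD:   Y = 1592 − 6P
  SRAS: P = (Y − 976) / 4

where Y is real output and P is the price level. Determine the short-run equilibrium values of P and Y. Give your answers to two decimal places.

P = 61.60, Y = 1222.40

Rearrange SRAS to Y = 976 + 4P.
Set AD = SRAS: 1592 − 6P = 976 + 4P, so 616 = 10P and P = 61.60.
Substituting into AD, Y = 1592 − 6P = 1222.40.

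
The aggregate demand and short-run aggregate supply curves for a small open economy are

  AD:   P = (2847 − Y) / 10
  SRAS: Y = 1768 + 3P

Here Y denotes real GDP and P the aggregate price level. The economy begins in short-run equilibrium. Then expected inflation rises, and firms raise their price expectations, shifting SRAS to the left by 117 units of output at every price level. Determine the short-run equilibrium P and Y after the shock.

This is a negative supply shock: SRAS shifts left.
New SRAS: Y = 1651 + 3P.
Set AD = SRAS: 2847 − 10P = 1651 + 3P, so 1196 = 13P and P = 92.
Y = 2847 − 10·92 = 1927.

P = 92, Y = 1927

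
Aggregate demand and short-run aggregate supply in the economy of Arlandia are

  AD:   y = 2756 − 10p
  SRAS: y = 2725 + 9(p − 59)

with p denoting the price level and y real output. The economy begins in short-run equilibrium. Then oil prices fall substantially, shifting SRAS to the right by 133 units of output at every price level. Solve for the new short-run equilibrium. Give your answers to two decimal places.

p = 22.58, y = 2530.21

This is a positive supply shock: SRAS shifts right.
New SRAS: y = 2327 + 9p.
Set AD = SRAS: 2756 − 10p = 2327 + 9p, so 429 = 19p and p = 22.58.
Substituting into AD, y = 2530.21.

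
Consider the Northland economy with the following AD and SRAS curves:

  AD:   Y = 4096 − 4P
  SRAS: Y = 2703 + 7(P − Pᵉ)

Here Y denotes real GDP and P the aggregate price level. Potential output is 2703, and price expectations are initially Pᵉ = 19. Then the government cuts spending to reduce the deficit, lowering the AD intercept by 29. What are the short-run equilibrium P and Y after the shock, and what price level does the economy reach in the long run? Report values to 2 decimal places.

Short run: P = 136.09, Y = 3522.64. Long run: P = 341.00.

AD shifts left: new AD is Y = 4067 − 4P. With Pᵉ = 19, SRAS is Y = 2570 + 7P.
Short run: 4067 − 4P = 2570 + 7P gives 1497 = 11P, so P = 136.09 and Y = 4067 − 4P = 3522.64.
Y = 3522.64 is above potential 2703; expectations adjust and SRAS shifts left until Y = 2703.
Long run: on the new AD curve, 2703 = 4067 − 4P gives P = 341.00.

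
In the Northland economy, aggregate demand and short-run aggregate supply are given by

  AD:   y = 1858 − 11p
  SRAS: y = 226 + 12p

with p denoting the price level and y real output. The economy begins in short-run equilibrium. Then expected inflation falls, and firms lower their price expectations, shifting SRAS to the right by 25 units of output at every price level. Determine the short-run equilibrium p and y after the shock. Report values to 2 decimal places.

p = 69.87, y = 1089.43

This is a positive supply shock: SRAS shifts right.
New SRAS: y = 251 + 12p.
Set AD = SRAS: 1858 − 11p = 251 + 12p, so 1607 = 23p and p = 69.87.
Substituting into AD, y = 1089.43.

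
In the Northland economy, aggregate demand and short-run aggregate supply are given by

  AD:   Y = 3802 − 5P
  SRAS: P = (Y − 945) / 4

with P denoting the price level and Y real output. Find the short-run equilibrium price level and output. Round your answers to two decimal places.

Rearrange SRAS to Y = 945 + 4P.
Set AD = SRAS: 3802 − 5P = 945 + 4P, so 2857 = 9P and P = 317.44.
Substituting into AD, Y = 3802 − 5P = 2214.78.

P = 317.44, Y = 2214.78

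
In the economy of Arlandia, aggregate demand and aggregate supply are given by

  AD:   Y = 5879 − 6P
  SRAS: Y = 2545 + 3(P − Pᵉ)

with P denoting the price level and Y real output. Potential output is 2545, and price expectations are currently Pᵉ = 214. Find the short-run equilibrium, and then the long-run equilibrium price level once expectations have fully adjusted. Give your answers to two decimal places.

Short run: P = 441.78, Y = 3228.33. Long run: P = 555.67.

Short run: with Pᵉ = 214, SRAS is Y = 1903 + 3P. Setting AD = SRAS gives 3976 = 9P, so P = 441.78 and Y = 5879 − 6P = 3228.33.
Output 3228.33 is above potential 2545, so over time expected prices rise and SRAS shifts left until Y returns to 2545.
Long run: Y = 2545 on the AD curve gives 2545 = 5879 − 6P, so P = 555.67.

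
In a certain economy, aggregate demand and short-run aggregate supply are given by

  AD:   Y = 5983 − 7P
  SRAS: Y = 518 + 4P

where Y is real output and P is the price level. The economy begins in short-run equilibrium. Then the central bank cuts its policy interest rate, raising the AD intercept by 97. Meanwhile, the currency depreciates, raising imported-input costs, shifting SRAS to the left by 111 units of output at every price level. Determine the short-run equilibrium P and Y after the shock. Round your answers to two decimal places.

After both shocks: AD is Y = 6080 − 7P and SRAS is Y = 407 + 4P.
Setting them equal: 5673 = 11P, so P = 515.73.
Substituting into AD, Y = 2469.91.

P = 515.73, Y = 2469.91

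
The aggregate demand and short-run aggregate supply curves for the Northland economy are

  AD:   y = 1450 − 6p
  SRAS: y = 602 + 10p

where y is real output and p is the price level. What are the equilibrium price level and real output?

p = 53, y = 1132

Set AD = SRAS: 1450 − 6p = 602 + 10p, so 848 = 16p and p = 53.
Then y = 1450 − 6·53 = 1132.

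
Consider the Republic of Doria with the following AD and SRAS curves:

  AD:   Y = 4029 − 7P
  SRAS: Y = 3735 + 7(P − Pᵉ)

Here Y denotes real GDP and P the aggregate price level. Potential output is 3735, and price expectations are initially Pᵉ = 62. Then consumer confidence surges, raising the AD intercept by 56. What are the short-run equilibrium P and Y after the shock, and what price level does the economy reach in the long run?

Short run: P = 56, Y = 3693. Long run: P = 50.

AD shifts right: new AD is Y = 4085 − 7P. With Pᵉ = 62, SRAS is Y = 3301 + 7P.
Short run: 4085 − 7P = 3301 + 7P gives 784 = 14P, so P = 56 and Y = 4085 − 7·56 = 3693.
Y = 3693 is below potential 3735; expectations adjust and SRAS shifts right until Y = 3735.
Long run: on the new AD curve, 3735 = 4085 − 7P gives P = 50.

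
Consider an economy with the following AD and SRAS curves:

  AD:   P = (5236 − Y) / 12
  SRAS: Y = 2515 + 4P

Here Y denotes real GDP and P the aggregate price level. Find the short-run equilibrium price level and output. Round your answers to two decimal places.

P = 170.06, Y = 3195.25

Rearrange AD to Y = 5236 − 12P.
Set AD = SRAS: 5236 − 12P = 2515 + 4P, so 2721 = 16P and P = 170.06.
Substituting into AD, Y = 5236 − 12P = 3195.25.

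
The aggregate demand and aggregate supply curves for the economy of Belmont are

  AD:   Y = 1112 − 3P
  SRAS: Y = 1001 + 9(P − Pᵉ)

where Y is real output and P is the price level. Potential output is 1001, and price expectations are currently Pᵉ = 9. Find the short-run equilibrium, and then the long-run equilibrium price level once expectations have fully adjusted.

Short run: with Pᵉ = 9, SRAS is Y = 920 + 9P. Setting AD = SRAS gives 192 = 12P, so P = 16 and Y = 1112 − 3·16 = 1064.
Output 1064 is above potential 1001, so over time expected prices rise and SRAS shifts left until Y returns to 1001.
Long run: Y = 1001 on the AD curve gives 1001 = 1112 − 3P, so P = 37.

Short run: P = 16, Y = 1064. Long run: P = 37.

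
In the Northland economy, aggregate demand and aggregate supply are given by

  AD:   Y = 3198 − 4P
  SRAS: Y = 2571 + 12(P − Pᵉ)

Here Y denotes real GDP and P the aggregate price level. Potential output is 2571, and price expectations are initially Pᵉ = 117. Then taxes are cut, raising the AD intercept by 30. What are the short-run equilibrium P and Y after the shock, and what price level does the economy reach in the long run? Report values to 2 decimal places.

Short run: P = 128.81, Y = 2712.75. Long run: P = 164.25.

AD shifts right: new AD is Y = 3228 − 4P. With Pᵉ = 117, SRAS is Y = 1167 + 12P.
Short run: 3228 − 4P = 1167 + 12P gives 2061 = 16P, so P = 128.81 and Y = 3228 − 4P = 2712.75.
Y = 2712.75 is above potential 2571; expectations adjust and SRAS shifts left until Y = 2571.
Long run: on the new AD curve, 2571 = 3228 − 4P gives P = 164.25.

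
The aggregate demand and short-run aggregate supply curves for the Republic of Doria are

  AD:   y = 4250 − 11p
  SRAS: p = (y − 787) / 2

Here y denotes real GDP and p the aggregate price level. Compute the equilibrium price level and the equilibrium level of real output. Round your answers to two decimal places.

p = 266.38, y = 1319.77

Rearrange SRAS to y = 787 + 2p.
Set AD = SRAS: 4250 − 11p = 787 + 2p, so 3463 = 13p and p = 266.38.
Substituting into AD, y = 4250 − 11p = 1319.77.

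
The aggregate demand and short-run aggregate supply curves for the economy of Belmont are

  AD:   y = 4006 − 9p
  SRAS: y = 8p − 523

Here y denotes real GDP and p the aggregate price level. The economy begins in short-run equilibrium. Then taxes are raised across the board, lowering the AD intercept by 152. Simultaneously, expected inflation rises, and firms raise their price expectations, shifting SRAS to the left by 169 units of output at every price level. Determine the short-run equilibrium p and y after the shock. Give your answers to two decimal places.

p = 267.41, y = 1447.29

After both shocks: AD is y = 3854 − 9p and SRAS is y = 8p − 692.
Setting them equal: 4546 = 17p, so p = 267.41.
Substituting into AD, y = 1447.29.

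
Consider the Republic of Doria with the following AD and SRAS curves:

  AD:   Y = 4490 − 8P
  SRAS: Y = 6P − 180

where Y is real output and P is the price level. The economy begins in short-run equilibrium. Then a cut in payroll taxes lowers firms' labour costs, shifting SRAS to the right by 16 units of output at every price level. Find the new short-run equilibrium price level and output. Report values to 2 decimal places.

This is a positive supply shock: SRAS shifts right.
New SRAS: Y = 6P − 164.
Set AD = SRAS: 4490 − 8P = 6P − 164, so 4654 = 14P and P = 332.43.
Substituting into AD, Y = 1830.57.

P = 332.43, Y = 1830.57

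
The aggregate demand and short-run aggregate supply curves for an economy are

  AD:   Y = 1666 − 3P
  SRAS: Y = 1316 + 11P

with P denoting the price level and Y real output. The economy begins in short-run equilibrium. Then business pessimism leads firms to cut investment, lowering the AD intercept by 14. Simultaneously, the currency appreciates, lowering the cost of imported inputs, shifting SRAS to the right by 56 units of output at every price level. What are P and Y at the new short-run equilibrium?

After both shocks: AD is Y = 1652 − 3P and SRAS is Y = 1372 + 11P.
Setting them equal: 280 = 14P, so P = 20.
Y = 1652 − 3·20 = 1592.

P = 20, Y = 1592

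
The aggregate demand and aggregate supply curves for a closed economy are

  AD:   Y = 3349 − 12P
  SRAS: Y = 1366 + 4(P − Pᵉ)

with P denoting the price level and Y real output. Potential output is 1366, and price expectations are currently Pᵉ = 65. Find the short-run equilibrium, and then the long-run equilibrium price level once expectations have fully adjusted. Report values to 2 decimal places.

Short run: with Pᵉ = 65, SRAS is Y = 1106 + 4P. Setting AD = SRAS gives 2243 = 16P, so P = 140.19 and Y = 3349 − 12P = 1666.75.
Output 1666.75 is above potential 1366, so over time expected prices rise and SRAS shifts left until Y returns to 1366.
Long run: Y = 1366 on the AD curve gives 1366 = 3349 − 12P, so P = 165.25.

Short run: P = 140.19, Y = 1666.75. Long run: P = 165.25.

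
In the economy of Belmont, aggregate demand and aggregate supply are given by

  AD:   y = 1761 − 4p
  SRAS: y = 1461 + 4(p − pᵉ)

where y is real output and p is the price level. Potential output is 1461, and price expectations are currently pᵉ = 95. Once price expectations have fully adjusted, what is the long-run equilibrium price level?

Short run: with pᵉ = 95, SRAS is y = 1081 + 4p. Setting AD = SRAS gives 680 = 8p, so p = 85 and y = 1761 − 4·85 = 1421.
Output 1421 is below potential 1461, so over time expected prices fall and SRAS shifts right until y returns to 1461.
Long run: y = 1461 on the AD curve gives 1461 = 1761 − 4p, so p = 75.

Long-run p = 75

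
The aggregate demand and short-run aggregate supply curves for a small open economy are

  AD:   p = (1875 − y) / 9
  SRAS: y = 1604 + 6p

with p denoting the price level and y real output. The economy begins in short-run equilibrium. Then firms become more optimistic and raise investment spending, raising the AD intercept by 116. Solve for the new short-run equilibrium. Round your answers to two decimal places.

p = 25.80, y = 1758.80

This is a positive demand shock: AD shifts right.
New AD: y = 1991 − 9p.
Set AD = SRAS: 1991 − 9p = 1604 + 6p, so 387 = 15p and p = 25.80.
Substituting into AD, y = 1758.80.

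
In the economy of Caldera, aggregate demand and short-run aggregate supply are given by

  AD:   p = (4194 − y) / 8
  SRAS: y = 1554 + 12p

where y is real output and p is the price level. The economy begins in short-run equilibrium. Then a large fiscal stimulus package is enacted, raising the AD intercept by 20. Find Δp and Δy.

Δp = +1, Δy = +12

This is a positive demand shock: AD shifts right.
New AD: y = 4214 − 8p.
Set AD = SRAS: 4214 − 8p = 1554 + 12p, so 2660 = 20p and p = 133.
y = 4214 − 8·133 = 3150.
Initially p = 132, y = 3138, so Δp = +1 and Δy = +12.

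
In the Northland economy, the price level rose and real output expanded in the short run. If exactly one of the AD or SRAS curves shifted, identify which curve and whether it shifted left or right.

AD shifted right

P rose and Y rose. An AD shift moves P and Y in the same direction; an SRAS shift moves them in opposite directions.
Here P and Y moved in the same direction, so the AD curve shifted.
Since Y rose, AD shifted right.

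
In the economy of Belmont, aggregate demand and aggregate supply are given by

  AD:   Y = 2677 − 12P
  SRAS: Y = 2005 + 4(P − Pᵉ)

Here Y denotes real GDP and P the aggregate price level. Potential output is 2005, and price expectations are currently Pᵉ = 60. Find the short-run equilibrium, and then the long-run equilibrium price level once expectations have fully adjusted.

Short run: with Pᵉ = 60, SRAS is Y = 1765 + 4P. Setting AD = SRAS gives 912 = 16P, so P = 57 and Y = 2677 − 12·57 = 1993.
Output 1993 is below potential 2005, so over time expected prices fall and SRAS shifts right until Y returns to 2005.
Long run: Y = 2005 on the AD curve gives 2005 = 2677 − 12P, so P = 56.

Short run: P = 57, Y = 1993. Long run: P = 56.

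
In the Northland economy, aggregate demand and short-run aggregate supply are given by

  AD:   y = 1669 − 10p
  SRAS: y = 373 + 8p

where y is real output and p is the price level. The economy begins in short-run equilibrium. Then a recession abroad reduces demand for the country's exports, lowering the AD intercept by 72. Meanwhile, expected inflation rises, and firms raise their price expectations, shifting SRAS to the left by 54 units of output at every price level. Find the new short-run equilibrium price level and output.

After both shocks: AD is y = 1597 − 10p and SRAS is y = 319 + 8p.
Setting them equal: 1278 = 18p, so p = 71.
y = 1597 − 10·71 = 887.

p = 71, y = 887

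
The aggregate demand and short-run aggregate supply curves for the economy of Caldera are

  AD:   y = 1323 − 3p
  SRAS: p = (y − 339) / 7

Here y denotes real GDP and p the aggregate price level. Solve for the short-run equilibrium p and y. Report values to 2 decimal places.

Rearrange SRAS to y = 339 + 7p.
Set AD = SRAS: 1323 − 3p = 339 + 7p, so 984 = 10p and p = 98.40.
Substituting into AD, y = 1323 − 3p = 1027.80.

p = 98.40, y = 1027.80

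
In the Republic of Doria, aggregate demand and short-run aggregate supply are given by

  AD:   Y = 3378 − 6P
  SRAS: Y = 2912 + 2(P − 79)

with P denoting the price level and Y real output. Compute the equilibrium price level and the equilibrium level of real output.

P = 78, Y = 2910

Write SRAS as Y = 2912 + 2P − 158 = 2754 + 2P.
Set AD = SRAS: 3378 − 6P = 2754 + 2P, so 624 = 8P and P = 78.
Then Y = 3378 − 6·78 = 2910.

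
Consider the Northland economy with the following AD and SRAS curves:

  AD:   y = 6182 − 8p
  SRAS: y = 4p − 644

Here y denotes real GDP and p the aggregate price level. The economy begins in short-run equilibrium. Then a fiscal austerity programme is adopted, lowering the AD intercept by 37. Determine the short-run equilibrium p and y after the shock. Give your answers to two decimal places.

p = 565.75, y = 1619.00

This is a negative demand shock: AD shifts left.
New AD: y = 6145 − 8p.
Set AD = SRAS: 6145 − 8p = 4p − 644, so 6789 = 12p and p = 565.75.
Substituting into AD, y = 1619.00.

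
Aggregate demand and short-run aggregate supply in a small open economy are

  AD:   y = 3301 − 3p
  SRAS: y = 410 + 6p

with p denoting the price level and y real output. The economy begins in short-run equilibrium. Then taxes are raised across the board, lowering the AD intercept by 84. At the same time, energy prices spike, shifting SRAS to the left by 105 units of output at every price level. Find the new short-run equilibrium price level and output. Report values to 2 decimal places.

After both shocks: AD is y = 3217 − 3p and SRAS is y = 305 + 6p.
Setting them equal: 2912 = 9p, so p = 323.56.
Substituting into AD, y = 2246.33.

p = 323.56, y = 2246.33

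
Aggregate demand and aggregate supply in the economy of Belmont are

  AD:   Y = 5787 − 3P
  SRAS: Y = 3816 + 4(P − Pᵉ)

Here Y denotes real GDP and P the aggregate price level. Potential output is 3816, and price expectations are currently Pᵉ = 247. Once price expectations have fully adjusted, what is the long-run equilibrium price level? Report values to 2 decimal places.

Long-run P = 657.00

Short run: with Pᵉ = 247, SRAS is Y = 2828 + 4P. Setting AD = SRAS gives 2959 = 7P, so P = 422.71 and Y = 5787 − 3P = 4518.86.
Output 4518.86 is above potential 3816, so over time expected prices rise and SRAS shifts left until Y returns to 3816.
Long run: Y = 3816 on the AD curve gives 3816 = 5787 − 3P, so P = 657.00.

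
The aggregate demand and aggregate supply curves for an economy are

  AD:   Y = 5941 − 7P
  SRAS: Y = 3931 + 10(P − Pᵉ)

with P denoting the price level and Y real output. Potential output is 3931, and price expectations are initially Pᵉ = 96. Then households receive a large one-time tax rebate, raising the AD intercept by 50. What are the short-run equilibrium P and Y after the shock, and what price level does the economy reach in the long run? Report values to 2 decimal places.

Short run: P = 177.65, Y = 4747.47. Long run: P = 294.29.

AD shifts right: new AD is Y = 5991 − 7P. With Pᵉ = 96, SRAS is Y = 2971 + 10P.
Short run: 5991 − 7P = 2971 + 10P gives 3020 = 17P, so P = 177.65 and Y = 5991 − 7P = 4747.47.
Y = 4747.47 is above potential 3931; expectations adjust and SRAS shifts left until Y = 3931.
Long run: on the new AD curve, 3931 = 5991 − 7P gives P = 294.29.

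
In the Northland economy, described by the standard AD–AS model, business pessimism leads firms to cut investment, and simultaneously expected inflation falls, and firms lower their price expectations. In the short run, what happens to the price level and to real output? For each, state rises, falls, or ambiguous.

Price level: falls; output: ambiguous

The first event is a negative demand shock: AD shifts left, which by itself pushes P down and Y down.
The second is a favourable supply shock: SRAS shifts right, which by itself pushes P down and Y up.
Both shocks push P down, so P falls. The two shocks push Y in opposite directions, so the effect on Y is ambiguous.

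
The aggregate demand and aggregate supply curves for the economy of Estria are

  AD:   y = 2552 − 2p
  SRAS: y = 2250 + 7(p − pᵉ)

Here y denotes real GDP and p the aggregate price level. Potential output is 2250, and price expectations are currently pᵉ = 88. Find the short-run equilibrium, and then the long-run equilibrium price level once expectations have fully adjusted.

Short run: p = 102, y = 2348. Long run: p = 151.

Short run: with pᵉ = 88, SRAS is y = 1634 + 7p. Setting AD = SRAS gives 918 = 9p, so p = 102 and y = 2552 − 2·102 = 2348.
Output 2348 is above potential 2250, so over time expected prices rise and SRAS shifts left until y returns to 2250.
Long run: y = 2250 on the AD curve gives 2250 = 2552 − 2p, so p = 151.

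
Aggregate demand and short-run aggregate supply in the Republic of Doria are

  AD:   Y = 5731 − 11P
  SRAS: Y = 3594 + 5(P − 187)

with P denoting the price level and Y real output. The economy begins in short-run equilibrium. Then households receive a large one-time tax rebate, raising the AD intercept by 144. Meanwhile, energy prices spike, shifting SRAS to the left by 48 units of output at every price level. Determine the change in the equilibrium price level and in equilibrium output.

ΔP = +12, ΔY = +12

After both shocks: AD is Y = 5875 − 11P and SRAS is Y = 2611 + 5P.
Setting them equal: 3264 = 16P, so P = 204.
Y = 5875 − 11·204 = 3631.
Initially P = 192, Y = 3619, so ΔP = +12 and ΔY = +12.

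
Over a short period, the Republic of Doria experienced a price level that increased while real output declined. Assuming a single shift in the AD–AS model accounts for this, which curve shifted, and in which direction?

SRAS shifted left

P rose and Y fell. An AD shift moves P and Y in the same direction; an SRAS shift moves them in opposite directions.
Here P and Y moved in opposite directions, so the SRAS curve shifted.
Since Y fell, SRAS shifted left.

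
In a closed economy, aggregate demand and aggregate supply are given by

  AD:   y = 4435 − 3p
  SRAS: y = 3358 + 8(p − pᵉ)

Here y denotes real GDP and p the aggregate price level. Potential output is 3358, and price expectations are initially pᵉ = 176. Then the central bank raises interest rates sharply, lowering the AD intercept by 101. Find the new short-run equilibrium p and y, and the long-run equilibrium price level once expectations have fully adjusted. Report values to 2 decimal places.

Short run: p = 216.73, y = 3683.82. Long run: p = 325.33.

AD shifts left: new AD is y = 4334 − 3p. With pᵉ = 176, SRAS is y = 1950 + 8p.
Short run: 4334 − 3p = 1950 + 8p gives 2384 = 11p, so p = 216.73 and y = 4334 − 3p = 3683.82.
y = 3683.82 is above potential 3358; expectations adjust and SRAS shifts left until y = 3358.
Long run: on the new AD curve, 3358 = 4334 − 3p gives p = 325.33.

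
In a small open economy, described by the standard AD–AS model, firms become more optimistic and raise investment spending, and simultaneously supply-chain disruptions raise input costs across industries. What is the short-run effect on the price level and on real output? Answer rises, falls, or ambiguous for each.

Price level: rises; output: ambiguous

The first event is a positive demand shock: AD shifts right, which by itself pushes P up and Y up.
The second is an adverse supply shock: SRAS shifts left, which by itself pushes P up and Y down.
Both shocks push P up, so P rises. The two shocks push Y in opposite directions, so the effect on Y is ambiguous.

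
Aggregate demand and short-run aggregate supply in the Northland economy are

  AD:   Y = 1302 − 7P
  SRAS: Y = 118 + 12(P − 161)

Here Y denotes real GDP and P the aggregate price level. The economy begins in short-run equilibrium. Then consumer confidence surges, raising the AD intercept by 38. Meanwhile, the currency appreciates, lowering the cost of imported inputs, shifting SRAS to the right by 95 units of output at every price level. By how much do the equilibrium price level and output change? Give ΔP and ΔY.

After both shocks: AD is Y = 1340 − 7P and SRAS is Y = 12P − 1719.
Setting them equal: 3059 = 19P, so P = 161.
Y = 1340 − 7·161 = 213.
Initially P = 164, Y = 154, so ΔP = -3 and ΔY = +59.

ΔP = -3, ΔY = +59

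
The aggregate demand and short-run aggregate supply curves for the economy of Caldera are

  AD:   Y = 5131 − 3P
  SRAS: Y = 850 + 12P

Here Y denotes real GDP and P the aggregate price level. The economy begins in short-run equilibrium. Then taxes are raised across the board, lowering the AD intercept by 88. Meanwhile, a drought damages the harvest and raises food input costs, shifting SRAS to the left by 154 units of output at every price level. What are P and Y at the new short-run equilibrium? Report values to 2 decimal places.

After both shocks: AD is Y = 5043 − 3P and SRAS is Y = 696 + 12P.
Setting them equal: 4347 = 15P, so P = 289.80.
Substituting into AD, Y = 4173.60.

P = 289.80, Y = 4173.60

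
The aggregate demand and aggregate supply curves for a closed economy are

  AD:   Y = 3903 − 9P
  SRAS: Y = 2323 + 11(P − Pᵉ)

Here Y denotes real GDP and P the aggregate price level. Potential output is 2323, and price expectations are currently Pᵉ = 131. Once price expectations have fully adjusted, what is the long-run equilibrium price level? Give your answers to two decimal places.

Short run: with Pᵉ = 131, SRAS is Y = 882 + 11P. Setting AD = SRAS gives 3021 = 20P, so P = 151.05 and Y = 3903 − 9P = 2543.55.
Output 2543.55 is above potential 2323, so over time expected prices rise and SRAS shifts left until Y returns to 2323.
Long run: Y = 2323 on the AD curve gives 2323 = 3903 − 9P, so P = 175.56.

Long-run P = 175.56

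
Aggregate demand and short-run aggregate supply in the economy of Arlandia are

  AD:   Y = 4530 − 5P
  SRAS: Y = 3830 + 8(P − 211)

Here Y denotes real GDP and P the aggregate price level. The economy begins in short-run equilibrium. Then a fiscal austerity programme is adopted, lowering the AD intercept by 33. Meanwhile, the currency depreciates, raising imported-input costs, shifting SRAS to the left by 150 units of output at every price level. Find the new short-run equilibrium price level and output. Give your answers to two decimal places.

P = 192.69, Y = 3533.54

After both shocks: AD is Y = 4497 − 5P and SRAS is Y = 1992 + 8P.
Setting them equal: 2505 = 13P, so P = 192.69.
Substituting into AD, Y = 3533.54.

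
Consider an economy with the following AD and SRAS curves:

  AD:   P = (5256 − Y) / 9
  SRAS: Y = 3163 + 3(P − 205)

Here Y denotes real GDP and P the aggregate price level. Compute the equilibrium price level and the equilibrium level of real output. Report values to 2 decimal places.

P = 225.67, Y = 3225.00

Write SRAS as Y = 3163 + 3P − 615 = 2548 + 3P.
Rearrange AD to Y = 5256 − 9P.
Set AD = SRAS: 5256 − 9P = 2548 + 3P, so 2708 = 12P and P = 225.67.
Substituting into AD, Y = 5256 − 9P = 3225.00.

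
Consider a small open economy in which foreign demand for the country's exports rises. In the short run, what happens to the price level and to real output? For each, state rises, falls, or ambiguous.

This is a positive demand shock: AD shifts right.
Moving along the upward-sloping SRAS curve, P rises and Y rises.

Price level: rises; output: rises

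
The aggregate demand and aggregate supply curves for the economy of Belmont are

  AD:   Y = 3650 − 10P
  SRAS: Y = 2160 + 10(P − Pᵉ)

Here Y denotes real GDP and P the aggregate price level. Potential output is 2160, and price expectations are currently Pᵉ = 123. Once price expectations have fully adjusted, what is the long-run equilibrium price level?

Short run: with Pᵉ = 123, SRAS is Y = 930 + 10P. Setting AD = SRAS gives 2720 = 20P, so P = 136 and Y = 3650 − 10·136 = 2290.
Output 2290 is above potential 2160, so over time expected prices rise and SRAS shifts left until Y returns to 2160.
Long run: Y = 2160 on the AD curve gives 2160 = 3650 − 10P, so P = 149.

Long-run P = 149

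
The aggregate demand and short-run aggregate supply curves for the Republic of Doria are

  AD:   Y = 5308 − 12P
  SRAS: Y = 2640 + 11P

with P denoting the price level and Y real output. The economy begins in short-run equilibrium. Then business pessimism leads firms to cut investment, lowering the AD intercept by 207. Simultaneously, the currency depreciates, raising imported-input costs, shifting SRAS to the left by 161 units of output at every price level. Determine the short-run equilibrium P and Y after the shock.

P = 114, Y = 3733

After both shocks: AD is Y = 5101 − 12P and SRAS is Y = 2479 + 11P.
Setting them equal: 2622 = 23P, so P = 114.
Y = 5101 − 12·114 = 3733.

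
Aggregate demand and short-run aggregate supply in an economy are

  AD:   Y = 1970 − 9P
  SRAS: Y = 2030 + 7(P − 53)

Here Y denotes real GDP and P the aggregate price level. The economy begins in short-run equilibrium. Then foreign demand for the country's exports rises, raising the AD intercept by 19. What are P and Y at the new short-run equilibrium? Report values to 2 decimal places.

This is a positive demand shock: AD shifts right.
New AD: Y = 1989 − 9P.
SRAS can be written Y = 1659 + 7P.
Set AD = SRAS: 1989 − 9P = 1659 + 7P, so 330 = 16P and P = 20.63.
Substituting into AD, Y = 1803.38.

P = 20.63, Y = 1803.38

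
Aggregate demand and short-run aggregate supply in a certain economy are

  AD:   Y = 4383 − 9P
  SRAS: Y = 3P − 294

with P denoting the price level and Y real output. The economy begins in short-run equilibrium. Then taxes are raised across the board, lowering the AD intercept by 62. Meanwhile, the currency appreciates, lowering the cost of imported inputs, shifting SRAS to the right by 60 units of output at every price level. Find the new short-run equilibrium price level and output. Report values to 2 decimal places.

P = 379.58, Y = 904.75

After both shocks: AD is Y = 4321 − 9P and SRAS is Y = 3P − 234.
Setting them equal: 4555 = 12P, so P = 379.58.
Substituting into AD, Y = 904.75.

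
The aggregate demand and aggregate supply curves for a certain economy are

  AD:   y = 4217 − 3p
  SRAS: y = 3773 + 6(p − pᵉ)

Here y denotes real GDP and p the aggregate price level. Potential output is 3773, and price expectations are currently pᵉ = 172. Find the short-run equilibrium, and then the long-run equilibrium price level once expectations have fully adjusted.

Short run: with pᵉ = 172, SRAS is y = 2741 + 6p. Setting AD = SRAS gives 1476 = 9p, so p = 164 and y = 4217 − 3·164 = 3725.
Output 3725 is below potential 3773, so over time expected prices fall and SRAS shifts right until y returns to 3773.
Long run: y = 3773 on the AD curve gives 3773 = 4217 − 3p, so p = 148.

Short run: p = 164, y = 3725. Long run: p = 148.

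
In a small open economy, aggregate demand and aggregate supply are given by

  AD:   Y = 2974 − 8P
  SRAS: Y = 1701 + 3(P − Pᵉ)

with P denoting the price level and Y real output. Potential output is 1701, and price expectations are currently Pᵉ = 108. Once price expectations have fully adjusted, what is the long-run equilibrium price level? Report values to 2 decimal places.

Short run: with Pᵉ = 108, SRAS is Y = 1377 + 3P. Setting AD = SRAS gives 1597 = 11P, so P = 145.18 and Y = 2974 − 8P = 1812.55.
Output 1812.55 is above potential 1701, so over time expected prices rise and SRAS shifts left until Y returns to 1701.
Long run: Y = 1701 on the AD curve gives 1701 = 2974 − 8P, so P = 159.13.

Long-run P = 159.13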